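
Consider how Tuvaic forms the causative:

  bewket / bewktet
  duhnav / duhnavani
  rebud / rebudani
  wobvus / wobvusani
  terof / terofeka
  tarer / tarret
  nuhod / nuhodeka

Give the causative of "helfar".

helfarani

"helfar" has last vowel 'a'. The one such stem in the data (duhnav → duhnavani) adds -ani, so the same rule applies.
The other patterns: stems whose last vowel is 'o' add -eka; stems whose last vowel is 'e' delete the last vowel and add -et.
So helfar → helfarani.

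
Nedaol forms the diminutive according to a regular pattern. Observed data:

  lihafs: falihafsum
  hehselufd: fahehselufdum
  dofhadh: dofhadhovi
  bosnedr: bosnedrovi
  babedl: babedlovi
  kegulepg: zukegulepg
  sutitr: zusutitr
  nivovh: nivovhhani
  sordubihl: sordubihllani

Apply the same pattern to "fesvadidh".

"fesvadidh" has second-to-last letter 'd'. The stems whose second-to-last letter is 'd' (dofhadh → dofhadhovi, bosnedr → bosnedrovi, babedl → babedlovi) add -ovi.
The other patterns: stems whose second-to-last letter is 'f' add fa- … -um around the stem; stems whose second-to-last letter is 'p' or 't' add the prefix zu-; stems whose second-to-last letter is 'h' or 'v' double the final consonant and add -ani.
So fesvadidh → fesvadidhovi.

fesvadidhovi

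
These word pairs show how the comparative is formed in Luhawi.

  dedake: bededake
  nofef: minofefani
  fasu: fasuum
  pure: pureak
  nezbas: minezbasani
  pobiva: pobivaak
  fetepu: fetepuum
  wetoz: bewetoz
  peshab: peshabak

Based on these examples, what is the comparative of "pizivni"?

pure and dedake both end in -e yet inflect differently (pureak, bededake), so the final letter is not what conditions the rule; the first letter is.
"pizivni" begins with p-. The stems beginning with p- (peshab → peshabak, pure → pureak, pobiva → pobivaak) add -ak.
The other patterns: stems beginning with f- add -um; stems beginning with n- add mi- … -ani around the stem; stems beginning with d- or w- add the prefix be-.
So pizivni → pizivniak.

pizivniak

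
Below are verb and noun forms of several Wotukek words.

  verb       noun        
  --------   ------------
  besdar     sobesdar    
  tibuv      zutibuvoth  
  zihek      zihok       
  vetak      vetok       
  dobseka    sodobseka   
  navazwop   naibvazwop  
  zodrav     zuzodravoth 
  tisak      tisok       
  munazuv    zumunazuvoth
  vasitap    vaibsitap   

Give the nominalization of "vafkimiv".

zuvafkimivoth

vetak and vasitap both have last vowel 'a' yet inflect differently (vetok, vaibsitap), so the last vowel is not what conditions the rule; the final letter is.
"vafkimiv" ends in -v. The stems ending in -v (munazuv → zumunazuvoth, zodrav → zuzodravoth, tibuv → zutibuvoth) add zu- … -oth around the stem.
So vafkimiv → zuvafkimivoth.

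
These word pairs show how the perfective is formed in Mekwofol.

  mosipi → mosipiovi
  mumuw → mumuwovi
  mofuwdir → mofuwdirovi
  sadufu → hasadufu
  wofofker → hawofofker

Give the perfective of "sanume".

mofuwdir and wofofker both end in -r yet inflect differently (mofuwdirovi, hawofofker), so the final letter is not what conditions the rule; the first letter is.
"sanume" begins with s-. The one such stem in the data (sadufu → hasadufu) adds the prefix ha-, so the same rule applies.
So sanume → hasanume.

hasanume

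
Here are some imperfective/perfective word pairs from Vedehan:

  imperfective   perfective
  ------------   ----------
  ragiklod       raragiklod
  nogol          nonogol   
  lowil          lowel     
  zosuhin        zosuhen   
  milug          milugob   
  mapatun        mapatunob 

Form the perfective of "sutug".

nogol and lowil both end in -l yet inflect differently (nonogol, lowel), so the final letter is not what conditions the rule; the last vowel is.
"sutug" has last vowel 'u'. The stems whose last vowel is 'u' (milug → milugob, mapatun → mapatunob) add -ob.
The other patterns: stems whose last vowel is 'o' repeat the first consonant+vowel as a prefix; stems whose last vowel is 'i' change the last vowel to 'e'.
So sutug → sutugob.

sutugob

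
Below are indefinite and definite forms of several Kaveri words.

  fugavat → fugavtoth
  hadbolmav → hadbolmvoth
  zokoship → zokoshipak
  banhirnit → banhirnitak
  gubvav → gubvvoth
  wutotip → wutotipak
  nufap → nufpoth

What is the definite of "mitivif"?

mitivifak

banhirnit and fugavat both end in -t yet inflect differently (banhirnitak, fugavtoth), so the final letter is not what conditions the rule; the last vowel is.
"mitivif" has last vowel 'i'. The stems whose last vowel is 'i' (banhirnit → banhirnitak, wutotip → wutotipak, zokoship → zokoshipak) add -ak.
So mitivif → mitivifak.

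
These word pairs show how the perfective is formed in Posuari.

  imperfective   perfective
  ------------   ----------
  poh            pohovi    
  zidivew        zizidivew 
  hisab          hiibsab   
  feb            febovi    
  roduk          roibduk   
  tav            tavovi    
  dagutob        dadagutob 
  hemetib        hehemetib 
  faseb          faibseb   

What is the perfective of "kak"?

kakovi

"kak" has 1 vowel. The stems with 1 vowel (feb → febovi, tav → tavovi, poh → pohovi) add -ovi.
The other patterns: stems with 2 vowels insert -ib- after the first vowel; stems with 3 vowels repeat the first consonant+vowel as a prefix.
So kak → kakovi.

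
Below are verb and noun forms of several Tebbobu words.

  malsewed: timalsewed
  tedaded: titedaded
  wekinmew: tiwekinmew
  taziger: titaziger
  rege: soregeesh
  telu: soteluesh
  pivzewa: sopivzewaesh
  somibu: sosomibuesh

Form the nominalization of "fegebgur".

"fegebgur" ends in a consonant. The stems ending in a consonant (malsewed → timalsewed, tedaded → titedaded, wekinmew → tiwekinmew) add the prefix ti-.
The other pattern: stems ending in a vowel add so- … -esh around the stem.
So fegebgur → tifegebgur.

tifegebgur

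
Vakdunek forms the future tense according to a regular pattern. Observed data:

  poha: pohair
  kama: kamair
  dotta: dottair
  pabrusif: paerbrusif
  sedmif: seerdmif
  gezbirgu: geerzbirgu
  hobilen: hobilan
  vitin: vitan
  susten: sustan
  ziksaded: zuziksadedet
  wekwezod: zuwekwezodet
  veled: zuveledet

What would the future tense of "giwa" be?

giwair

"giwa" ends in -a. The stems ending in -a (poha → pohair, kama → kamair, dotta → dottair) add -ir.
So giwa → giwair.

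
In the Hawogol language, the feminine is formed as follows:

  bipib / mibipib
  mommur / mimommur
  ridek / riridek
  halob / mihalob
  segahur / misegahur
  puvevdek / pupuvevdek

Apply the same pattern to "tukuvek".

tutukuvek

puvevdek and segahur both have 3 vowels yet inflect differently (pupuvevdek, misegahur), so the number of vowels is not what conditions the rule; the final letter is.
"tukuvek" ends in -k. The stems ending in -k (ridek → riridek, puvevdek → pupuvevdek) repeat the first consonant+vowel as a prefix.
The other pattern: stems ending in -b or -r add the prefix mi-.
So tukuvek → tutukuvek.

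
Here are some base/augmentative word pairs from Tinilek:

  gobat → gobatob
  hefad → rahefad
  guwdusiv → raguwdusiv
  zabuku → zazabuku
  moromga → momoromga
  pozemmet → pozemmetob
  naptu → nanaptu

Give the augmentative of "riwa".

ririwa

gobat and hefad both have last vowel 'a' yet inflect differently (gobatob, rahefad), so the last vowel is not what conditions the rule; the final letter is.
"riwa" ends in -a. The one such stem in the data (moromga → momoromga) repeats the first consonant+vowel as a prefix (as do zabuku, naptu), so the same rule applies.
So riwa → ririwa.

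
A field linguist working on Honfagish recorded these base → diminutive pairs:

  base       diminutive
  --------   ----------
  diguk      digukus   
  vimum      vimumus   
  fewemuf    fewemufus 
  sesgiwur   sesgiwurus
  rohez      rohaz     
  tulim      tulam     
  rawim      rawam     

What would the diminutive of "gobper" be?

"gobper" has last vowel 'e'. The one such stem in the data (rohez → rohaz) changes the last vowel to 'a' (as do tulim, rawim), so the same rule applies.
The other pattern: stems whose last vowel is 'u' add -us.
So gobper → gobpar.

gobpar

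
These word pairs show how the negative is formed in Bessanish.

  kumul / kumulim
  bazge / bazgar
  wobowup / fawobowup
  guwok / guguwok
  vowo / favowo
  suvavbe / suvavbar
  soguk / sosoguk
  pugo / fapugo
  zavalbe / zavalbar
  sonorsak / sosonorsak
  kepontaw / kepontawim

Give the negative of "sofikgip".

fasofikgip

"sofikgip" ends in -p. The one such stem in the data (wobowup → fawobowup) adds the prefix fa-, so the same rule applies.
The other patterns: stems ending in -e drop the final letter and add -ar; stems ending in -k repeat the first consonant+vowel as a prefix; stems ending in -l or -w add -im.
So sofikgip → fasofikgip.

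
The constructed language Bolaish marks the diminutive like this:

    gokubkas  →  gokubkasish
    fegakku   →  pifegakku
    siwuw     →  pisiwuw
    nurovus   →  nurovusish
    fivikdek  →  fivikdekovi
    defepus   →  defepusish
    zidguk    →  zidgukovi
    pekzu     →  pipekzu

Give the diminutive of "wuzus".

"wuzus" ends in -s. The stems ending in -s (nurovus → nurovusish, gokubkas → gokubkasish, defepus → defepusish) add -ish.
So wuzus → wuzusish.

wuzusish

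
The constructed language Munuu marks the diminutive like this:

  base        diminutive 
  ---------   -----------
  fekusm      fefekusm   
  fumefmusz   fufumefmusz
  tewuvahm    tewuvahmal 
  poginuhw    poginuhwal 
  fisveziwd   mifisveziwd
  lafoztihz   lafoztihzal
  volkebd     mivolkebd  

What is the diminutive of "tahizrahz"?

tahizrahzal

lafoztihz and fumefmusz both end in -z yet inflect differently (lafoztihzal, fufumefmusz), so the final letter is not what conditions the rule; the second-to-last letter is.
"tahizrahz" has second-to-last letter 'h'. The stems whose second-to-last letter is 'h' (poginuhw → poginuhwal, lafoztihz → lafoztihzal, tewuvahm → tewuvahmal) add -al.
So tahizrahz → tahizrahzal.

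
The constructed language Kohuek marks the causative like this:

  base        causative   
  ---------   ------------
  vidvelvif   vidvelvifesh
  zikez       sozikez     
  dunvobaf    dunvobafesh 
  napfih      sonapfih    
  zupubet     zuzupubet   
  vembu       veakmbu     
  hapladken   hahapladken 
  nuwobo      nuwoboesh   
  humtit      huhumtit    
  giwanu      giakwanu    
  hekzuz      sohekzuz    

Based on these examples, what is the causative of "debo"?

deboesh

humtit and vidvelvif both have last vowel 'i' yet inflect differently (huhumtit, vidvelvifesh), so the last vowel is not what conditions the rule; the final letter is.
"debo" ends in -o. The one such stem in the data (nuwobo → nuwoboesh) adds -esh, so the same rule applies.
So debo → deboesh.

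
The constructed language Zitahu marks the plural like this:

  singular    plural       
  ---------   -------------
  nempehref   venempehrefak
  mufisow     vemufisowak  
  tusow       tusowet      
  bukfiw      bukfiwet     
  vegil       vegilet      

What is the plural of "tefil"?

bukfiw and mufisow both end in -w yet inflect differently (bukfiwet, vemufisowak), so the final letter is not what conditions the rule; the number of vowels is.
"tefil" has 2 vowels. The stems with 2 vowels (bukfiw → bukfiwet, tusow → tusowet, vegil → vegilet) add -et.
The other pattern: stems with 3 vowels add ve- … -ak around the stem.
So tefil → tefilet.

tefilet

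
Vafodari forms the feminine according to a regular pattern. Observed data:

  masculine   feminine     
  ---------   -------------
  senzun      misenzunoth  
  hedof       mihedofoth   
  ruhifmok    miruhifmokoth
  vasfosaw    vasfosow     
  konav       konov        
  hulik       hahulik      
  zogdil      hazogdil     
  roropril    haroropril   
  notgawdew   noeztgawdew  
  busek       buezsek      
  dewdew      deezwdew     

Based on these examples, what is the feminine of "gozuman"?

"gozuman" has last vowel 'a'. The stems whose last vowel is 'a' (vasfosaw → vasfosow, konav → konov) change the last vowel to 'o'.
The other patterns: stems whose last vowel is 'o' or 'u' add mi- … -oth around the stem; stems whose last vowel is 'i' add the prefix ha-; stems whose last vowel is 'e' insert -ez- after the first vowel.
So gozuman → gozumon.

gozumon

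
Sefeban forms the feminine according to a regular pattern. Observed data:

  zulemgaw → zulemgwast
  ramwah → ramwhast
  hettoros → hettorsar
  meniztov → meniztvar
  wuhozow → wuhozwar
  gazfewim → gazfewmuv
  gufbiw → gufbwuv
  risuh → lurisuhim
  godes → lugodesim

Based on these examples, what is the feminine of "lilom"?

lilmar

zulemgaw and wuhozow both end in -w yet inflect differently (zulemgwast, wuhozwar), so the final letter is not what conditions the rule; the last vowel is.
"lilom" has last vowel 'o'. The stems whose last vowel is 'o' (hettoros → hettorsar, meniztov → meniztvar, wuhozow → wuhozwar) delete the last vowel and add -ar.
The other patterns: stems whose last vowel is 'a' delete the last vowel and add -ast; stems whose last vowel is 'i' delete the last vowel and add -uv; stems whose last vowel is 'e' or 'u' add lu- … -im around the stem.
So lilom → lilmar.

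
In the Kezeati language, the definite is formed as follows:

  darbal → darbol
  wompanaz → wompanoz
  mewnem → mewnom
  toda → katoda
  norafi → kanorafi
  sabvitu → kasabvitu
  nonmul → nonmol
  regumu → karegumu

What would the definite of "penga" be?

kapenga

regumu and nonmul both have last vowel 'u' yet inflect differently (karegumu, nonmol), so the last vowel is not what conditions the rule; whether the stem ends in a vowel or a consonant is.
"penga" ends in a vowel. The stems ending in a vowel (regumu → karegumu, norafi → kanorafi, toda → katoda) add the prefix ka-.
The other pattern: stems ending in a consonant change the last vowel to 'o'.
So penga → kapenga.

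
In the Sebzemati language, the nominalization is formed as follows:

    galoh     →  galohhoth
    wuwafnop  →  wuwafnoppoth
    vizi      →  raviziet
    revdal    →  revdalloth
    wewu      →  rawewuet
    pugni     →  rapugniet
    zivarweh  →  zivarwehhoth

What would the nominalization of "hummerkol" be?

wuwafnop and wewu both begin with w- yet inflect differently (wuwafnoppoth, rawewuet), so the first letter is not what conditions the rule; whether the stem ends in a vowel or a consonant is.
"hummerkol" ends in a consonant. The stems ending in a consonant (wuwafnop → wuwafnoppoth, zivarweh → zivarwehhoth, revdal → revdalloth) double the final consonant and add -oth.
The other pattern: stems ending in a vowel add ra- … -et around the stem.
So hummerkol → hummerkolloth.

hummerkolloth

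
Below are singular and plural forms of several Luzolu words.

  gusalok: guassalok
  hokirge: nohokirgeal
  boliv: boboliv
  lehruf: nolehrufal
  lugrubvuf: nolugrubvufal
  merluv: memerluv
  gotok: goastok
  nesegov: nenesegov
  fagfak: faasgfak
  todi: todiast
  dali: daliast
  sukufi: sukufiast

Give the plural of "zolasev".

zozolasev

"zolasev" ends in -v. The stems ending in -v (nesegov → nenesegov, merluv → memerluv, boliv → boboliv) repeat the first consonant+vowel as a prefix.
So zolasev → zozolasev.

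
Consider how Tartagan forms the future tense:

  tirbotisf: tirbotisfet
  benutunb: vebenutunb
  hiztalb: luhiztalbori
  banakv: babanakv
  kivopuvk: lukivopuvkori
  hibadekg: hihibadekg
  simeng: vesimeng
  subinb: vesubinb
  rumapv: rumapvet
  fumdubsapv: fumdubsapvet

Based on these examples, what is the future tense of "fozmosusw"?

banakv and rumapv both end in -v yet inflect differently (babanakv, rumapvet), so the final letter is not what conditions the rule; the second-to-last letter is.
"fozmosusw" has second-to-last letter 's'. The one such stem in the data (tirbotisf → tirbotisfet) adds -et, so the same rule applies.
So fozmosusw → fozmosuswet.

fozmosuswet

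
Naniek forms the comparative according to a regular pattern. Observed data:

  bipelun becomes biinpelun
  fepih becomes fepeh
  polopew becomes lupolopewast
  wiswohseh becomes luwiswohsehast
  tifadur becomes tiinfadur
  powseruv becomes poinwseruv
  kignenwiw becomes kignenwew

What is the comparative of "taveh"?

fepih and wiswohseh both end in -h yet inflect differently (fepeh, luwiswohsehast), so the final letter is not what conditions the rule; the last vowel is.
"taveh" has last vowel 'e'. The stems whose last vowel is 'e' (wiswohseh → luwiswohsehast, polopew → lupolopewast) add lu- … -ast around the stem.
The other patterns: stems whose last vowel is 'u' insert -in- after the first vowel; stems whose last vowel is 'i' change the last vowel to 'e'.
So taveh → lutavehast.

lutavehast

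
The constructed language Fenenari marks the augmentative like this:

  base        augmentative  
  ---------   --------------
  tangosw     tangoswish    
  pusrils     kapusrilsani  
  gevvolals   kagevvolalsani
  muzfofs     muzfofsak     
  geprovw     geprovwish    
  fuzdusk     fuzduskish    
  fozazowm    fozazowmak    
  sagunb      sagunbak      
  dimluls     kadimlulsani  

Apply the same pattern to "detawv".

detawvak

"detawv" has second-to-last letter 'w'. The one such stem in the data (fozazowm → fozazowmak) adds -ak, so the same rule applies.
The other patterns: stems whose second-to-last letter is 's' or 'v' add -ish; stems whose second-to-last letter is 'l' add ka- … -ani around the stem.
So detawv → detawvak.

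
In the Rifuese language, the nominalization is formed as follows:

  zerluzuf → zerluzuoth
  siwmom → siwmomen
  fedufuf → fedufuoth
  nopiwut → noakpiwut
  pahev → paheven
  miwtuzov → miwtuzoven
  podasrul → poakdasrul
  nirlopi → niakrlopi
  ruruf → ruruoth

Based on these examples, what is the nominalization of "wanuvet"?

waaknuvet

fedufuf and nopiwut both have last vowel 'u' yet inflect differently (fedufuoth, noakpiwut), so the last vowel is not what conditions the rule; the final letter is.
"wanuvet" ends in -t. The one such stem in the data (nopiwut → noakpiwut) inserts -ak- after the first vowel (as do nirlopi, podasrul), so the same rule applies.
So wanuvet → waaknuvet.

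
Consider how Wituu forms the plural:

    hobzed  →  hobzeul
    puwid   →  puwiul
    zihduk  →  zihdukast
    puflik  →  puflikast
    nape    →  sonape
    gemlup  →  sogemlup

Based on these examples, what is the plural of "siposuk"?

siposukast

puwid and puflik both have last vowel 'i' yet inflect differently (puwiul, puflikast), so the last vowel is not what conditions the rule; the final letter is.
"siposuk" ends in -k. The stems ending in -k (zihduk → zihdukast, puflik → puflikast) add -ast.
The other patterns: stems ending in -d drop the final letter and add -ul; stems ending in -e or -p add the prefix so-.
So siposuk → siposukast.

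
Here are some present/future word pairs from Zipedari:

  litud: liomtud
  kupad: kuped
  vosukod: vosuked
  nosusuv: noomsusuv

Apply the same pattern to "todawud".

toomdawud

litud and kupad both end in -d yet inflect differently (liomtud, kuped), so the final letter is not what conditions the rule; the last vowel is.
"todawud" has last vowel 'u'. The stems whose last vowel is 'u' (litud → liomtud, nosusuv → noomsusuv) insert -om- after the first vowel.
So todawud → toomdawud.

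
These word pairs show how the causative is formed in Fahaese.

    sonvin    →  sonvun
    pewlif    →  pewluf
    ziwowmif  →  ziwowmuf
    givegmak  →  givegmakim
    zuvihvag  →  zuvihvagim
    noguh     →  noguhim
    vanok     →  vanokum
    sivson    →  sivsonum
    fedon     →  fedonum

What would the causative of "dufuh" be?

dufuhim

givegmak and vanok both end in -k yet inflect differently (givegmakim, vanokum), so the final letter is not what conditions the rule; the last vowel is.
"dufuh" has last vowel 'u'. The one such stem in the data (noguh → noguhim) adds -im, so the same rule applies.
The other patterns: stems whose last vowel is 'i' change the last vowel to 'u'; stems whose last vowel is 'o' add -um.
So dufuh → dufuhim.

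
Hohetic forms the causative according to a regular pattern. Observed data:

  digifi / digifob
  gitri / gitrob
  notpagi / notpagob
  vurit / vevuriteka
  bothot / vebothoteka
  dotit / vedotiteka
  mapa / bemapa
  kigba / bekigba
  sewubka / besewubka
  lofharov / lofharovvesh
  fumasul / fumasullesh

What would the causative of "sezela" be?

besezela

"sezela" ends in -a. The stems ending in -a (mapa → bemapa, kigba → bekigba, sewubka → besewubka) add the prefix be-.
So sezela → besezela.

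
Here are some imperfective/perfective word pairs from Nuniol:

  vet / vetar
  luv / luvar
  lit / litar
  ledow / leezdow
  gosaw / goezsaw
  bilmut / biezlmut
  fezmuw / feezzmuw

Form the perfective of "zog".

vet and bilmut both end in -t yet inflect differently (vetar, biezlmut), so the final letter is not what conditions the rule; the number of vowels is.
"zog" has 1 vowel. The stems with 1 vowel (vet → vetar, luv → luvar, lit → litar) add -ar.
The other pattern: stems with 2 vowels insert -ez- after the first vowel.
So zog → zogar.

zogar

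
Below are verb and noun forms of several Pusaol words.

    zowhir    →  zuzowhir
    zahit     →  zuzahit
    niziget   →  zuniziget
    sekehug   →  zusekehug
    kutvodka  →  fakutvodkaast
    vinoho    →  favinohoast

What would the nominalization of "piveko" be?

sekehug and kutvodka both have 3 vowels yet inflect differently (zusekehug, fakutvodkaast), so the number of vowels is not what conditions the rule; whether the stem ends in a vowel or a consonant is.
"piveko" ends in a vowel. The stems ending in a vowel (kutvodka → fakutvodkaast, vinoho → favinohoast) add fa- … -ast around the stem.
So piveko → fapivekoast.

fapivekoast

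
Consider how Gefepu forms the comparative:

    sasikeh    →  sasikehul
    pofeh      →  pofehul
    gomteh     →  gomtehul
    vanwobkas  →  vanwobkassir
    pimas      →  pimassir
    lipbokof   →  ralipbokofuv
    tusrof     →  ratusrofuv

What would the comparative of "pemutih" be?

"pemutih" ends in -h. The stems ending in -h (sasikeh → sasikehul, pofeh → pofehul, gomteh → gomtehul) add -ul.
So pemutih → pemutihul.

pemutihul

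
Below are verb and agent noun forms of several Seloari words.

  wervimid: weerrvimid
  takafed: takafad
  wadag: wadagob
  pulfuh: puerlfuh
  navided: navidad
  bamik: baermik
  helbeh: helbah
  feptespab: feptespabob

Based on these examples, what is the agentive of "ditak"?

"ditak" has last vowel 'a'. The stems whose last vowel is 'a' (wadag → wadagob, feptespab → feptespabob) add -ob.
The other patterns: stems whose last vowel is 'i' or 'u' insert -er- after the first vowel; stems whose last vowel is 'e' change the last vowel to 'a'.
So ditak → ditakob.

ditakob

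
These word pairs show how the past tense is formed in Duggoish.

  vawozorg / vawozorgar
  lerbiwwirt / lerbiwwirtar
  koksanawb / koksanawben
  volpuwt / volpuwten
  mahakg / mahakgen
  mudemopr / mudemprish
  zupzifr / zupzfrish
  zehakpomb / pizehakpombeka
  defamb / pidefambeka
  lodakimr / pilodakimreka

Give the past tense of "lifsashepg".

lerbiwwirt and volpuwt both end in -t yet inflect differently (lerbiwwirtar, volpuwten), so the final letter is not what conditions the rule; the second-to-last letter is.
"lifsashepg" has second-to-last letter 'p'. The one such stem in the data (mudemopr → mudemprish) deletes the last vowel and adds -ish (as does zupzifr), so the same rule applies.
The other patterns: stems whose second-to-last letter is 'r' add -ar; stems whose second-to-last letter is 'k' or 'w' add -en; stems whose second-to-last letter is 'm' add pi- … -eka around the stem.
So lifsashepg → lifsashpgish.

lifsashpgish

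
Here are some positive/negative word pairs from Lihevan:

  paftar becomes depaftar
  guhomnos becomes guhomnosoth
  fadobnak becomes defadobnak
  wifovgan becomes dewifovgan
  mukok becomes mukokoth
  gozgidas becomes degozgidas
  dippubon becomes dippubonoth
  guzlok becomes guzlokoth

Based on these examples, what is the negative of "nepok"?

nepokoth

dippubon and wifovgan both end in -n yet inflect differently (dippubonoth, dewifovgan), so the final letter is not what conditions the rule; the last vowel is.
"nepok" has last vowel 'o'. The stems whose last vowel is 'o' (mukok → mukokoth, guzlok → guzlokoth, guhomnos → guhomnosoth) add -oth.
The other pattern: stems whose last vowel is 'a' add the prefix de-.
So nepok → nepokoth.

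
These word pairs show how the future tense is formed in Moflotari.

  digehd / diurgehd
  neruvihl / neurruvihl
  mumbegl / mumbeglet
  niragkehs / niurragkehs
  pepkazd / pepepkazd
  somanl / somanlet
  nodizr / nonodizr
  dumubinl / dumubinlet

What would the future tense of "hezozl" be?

hehezozl

dumubinl and neruvihl both end in -l yet inflect differently (dumubinlet, neurruvihl), so the final letter is not what conditions the rule; the second-to-last letter is.
"hezozl" has second-to-last letter 'z'. The stems whose second-to-last letter is 'z' (pepkazd → pepepkazd, nodizr → nonodizr) repeat the first consonant+vowel as a prefix.
So hezozl → hehezozl.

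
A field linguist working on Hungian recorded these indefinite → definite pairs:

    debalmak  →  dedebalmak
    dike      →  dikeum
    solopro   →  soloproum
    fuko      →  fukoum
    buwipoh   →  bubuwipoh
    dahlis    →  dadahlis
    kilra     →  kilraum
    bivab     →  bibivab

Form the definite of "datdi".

buwipoh and fuko both have last vowel 'o' yet inflect differently (bubuwipoh, fukoum), so the last vowel is not what conditions the rule; whether the stem ends in a vowel or a consonant is.
"datdi" ends in a vowel. The stems ending in a vowel (fuko → fukoum, kilra → kilraum, solopro → soloproum) add -um.
The other pattern: stems ending in a consonant repeat the first consonant+vowel as a prefix.
So datdi → datdium.

datdium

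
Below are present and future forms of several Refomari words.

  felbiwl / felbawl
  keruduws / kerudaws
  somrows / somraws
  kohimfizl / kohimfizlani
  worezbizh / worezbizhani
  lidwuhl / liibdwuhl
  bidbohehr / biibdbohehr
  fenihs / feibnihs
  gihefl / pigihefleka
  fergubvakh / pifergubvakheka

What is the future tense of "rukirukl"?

felbiwl and kohimfizl both end in -l yet inflect differently (felbawl, kohimfizlani), so the final letter is not what conditions the rule; the second-to-last letter is.
"rukirukl" has second-to-last letter 'k'. The one such stem in the data (fergubvakh → pifergubvakheka) adds pi- … -eka around the stem, so the same rule applies.
The other patterns: stems whose second-to-last letter is 'w' change the last vowel to 'a'; stems whose second-to-last letter is 'z' add -ani; stems whose second-to-last letter is 'h' insert -ib- after the first vowel.
So rukirukl → pirukirukleka.

pirukirukleka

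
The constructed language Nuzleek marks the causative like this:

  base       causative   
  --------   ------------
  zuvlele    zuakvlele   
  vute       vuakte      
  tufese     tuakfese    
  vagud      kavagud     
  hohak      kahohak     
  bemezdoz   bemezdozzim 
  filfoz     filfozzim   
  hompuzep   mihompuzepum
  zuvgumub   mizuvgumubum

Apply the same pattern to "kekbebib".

zuvlele and hompuzep both have last vowel 'e' yet inflect differently (zuakvlele, mihompuzepum), so the last vowel is not what conditions the rule; the final letter is.
"kekbebib" ends in -b. The one such stem in the data (zuvgumub → mizuvgumubum) adds mi- … -um around the stem, so the same rule applies.
The other patterns: stems ending in -e insert -ak- after the first vowel; stems ending in -d or -k add the prefix ka-; stems ending in -z double the final consonant and add -im.
So kekbebib → mikekbebibum.

mikekbebibum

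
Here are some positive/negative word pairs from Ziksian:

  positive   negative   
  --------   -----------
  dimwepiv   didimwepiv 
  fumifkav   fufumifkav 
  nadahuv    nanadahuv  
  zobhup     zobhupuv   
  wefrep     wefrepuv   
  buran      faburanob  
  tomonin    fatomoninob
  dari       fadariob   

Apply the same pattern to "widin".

"widin" ends in -n. The stems ending in -n (buran → faburanob, tomonin → fatomoninob) add fa- … -ob around the stem.
So widin → fawidinob.

fawidinob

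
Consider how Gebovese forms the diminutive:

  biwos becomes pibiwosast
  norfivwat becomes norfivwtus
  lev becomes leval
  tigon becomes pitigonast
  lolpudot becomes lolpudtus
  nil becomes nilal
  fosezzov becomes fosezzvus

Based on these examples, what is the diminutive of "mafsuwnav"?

mafsuwnvus

lev and fosezzov both end in -v yet inflect differently (leval, fosezzvus), so the final letter is not what conditions the rule; the number of vowels is.
"mafsuwnav" has 3 vowels. The stems with 3 vowels (fosezzov → fosezzvus, norfivwat → norfivwtus, lolpudot → lolpudtus) delete the last vowel and add -us.
So mafsuwnav → mafsuwnvus.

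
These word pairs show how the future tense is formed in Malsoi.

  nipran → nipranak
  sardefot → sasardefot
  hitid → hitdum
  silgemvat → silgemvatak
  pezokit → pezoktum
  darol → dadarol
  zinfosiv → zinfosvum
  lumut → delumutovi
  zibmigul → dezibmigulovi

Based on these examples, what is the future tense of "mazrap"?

mazrapak

sardefot and pezokit both end in -t yet inflect differently (sasardefot, pezoktum), so the final letter is not what conditions the rule; the last vowel is.
"mazrap" has last vowel 'a'. The stems whose last vowel is 'a' (nipran → nipranak, silgemvat → silgemvatak) add -ak.
The other patterns: stems whose last vowel is 'o' repeat the first consonant+vowel as a prefix; stems whose last vowel is 'i' delete the last vowel and add -um; stems whose last vowel is 'u' add de- … -ovi around the stem.
So mazrap → mazrapak.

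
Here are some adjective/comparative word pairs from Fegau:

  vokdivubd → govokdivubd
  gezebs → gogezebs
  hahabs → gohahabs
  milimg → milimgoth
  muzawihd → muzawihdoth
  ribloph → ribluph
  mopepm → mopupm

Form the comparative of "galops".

vokdivubd and muzawihd both end in -d yet inflect differently (govokdivubd, muzawihdoth), so the final letter is not what conditions the rule; the second-to-last letter is.
"galops" has second-to-last letter 'p'. The stems whose second-to-last letter is 'p' (ribloph → ribluph, mopepm → mopupm) change the last vowel to 'u'.
So galops → galups.

galups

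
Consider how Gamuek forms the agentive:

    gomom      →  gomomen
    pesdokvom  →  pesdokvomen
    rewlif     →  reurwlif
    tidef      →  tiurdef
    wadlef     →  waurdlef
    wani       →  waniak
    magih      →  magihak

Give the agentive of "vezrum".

rewlif and wani both have last vowel 'i' yet inflect differently (reurwlif, waniak), so the last vowel is not what conditions the rule; the final letter is.
"vezrum" ends in -m. The stems ending in -m (gomom → gomomen, pesdokvom → pesdokvomen) add -en.
So vezrum → vezrumen.

vezrumen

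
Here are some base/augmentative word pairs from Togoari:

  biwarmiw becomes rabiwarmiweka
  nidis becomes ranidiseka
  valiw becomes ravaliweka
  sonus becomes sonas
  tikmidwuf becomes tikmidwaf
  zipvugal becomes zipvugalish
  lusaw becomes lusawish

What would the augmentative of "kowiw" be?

nidis and sonus both end in -s yet inflect differently (ranidiseka, sonas), so the final letter is not what conditions the rule; the last vowel is.
"kowiw" has last vowel 'i'. The stems whose last vowel is 'i' (biwarmiw → rabiwarmiweka, nidis → ranidiseka, valiw → ravaliweka) add ra- … -eka around the stem.
So kowiw → rakowiweka.

rakowiweka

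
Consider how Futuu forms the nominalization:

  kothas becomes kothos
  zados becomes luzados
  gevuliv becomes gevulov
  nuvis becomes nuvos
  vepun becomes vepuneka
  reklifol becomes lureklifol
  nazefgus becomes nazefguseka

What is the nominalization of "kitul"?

kituleka

zados and nazefgus both end in -s yet inflect differently (luzados, nazefguseka), so the final letter is not what conditions the rule; the last vowel is.
"kitul" has last vowel 'u'. The stems whose last vowel is 'u' (vepun → vepuneka, nazefgus → nazefguseka) add -eka.
So kitul → kituleka.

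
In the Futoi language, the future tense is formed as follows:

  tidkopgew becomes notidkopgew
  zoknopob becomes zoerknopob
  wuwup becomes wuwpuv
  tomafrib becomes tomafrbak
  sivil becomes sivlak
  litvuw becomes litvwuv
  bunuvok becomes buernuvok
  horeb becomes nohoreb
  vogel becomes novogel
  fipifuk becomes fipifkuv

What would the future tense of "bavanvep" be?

zoknopob and horeb both end in -b yet inflect differently (zoerknopob, nohoreb), so the final letter is not what conditions the rule; the last vowel is.
"bavanvep" has last vowel 'e'. The stems whose last vowel is 'e' (vogel → novogel, horeb → nohoreb, tidkopgew → notidkopgew) add the prefix no-.
The other patterns: stems whose last vowel is 'o' insert -er- after the first vowel; stems whose last vowel is 'u' delete the last vowel and add -uv; stems whose last vowel is 'i' delete the last vowel and add -ak.
So bavanvep → nobavanvep.

nobavanvep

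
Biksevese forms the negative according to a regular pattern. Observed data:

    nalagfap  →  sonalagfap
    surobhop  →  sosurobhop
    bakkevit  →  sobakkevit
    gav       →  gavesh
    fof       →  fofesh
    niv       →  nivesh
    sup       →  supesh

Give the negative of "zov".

zovesh

"zov" has 1 vowel. The stems with 1 vowel (gav → gavesh, fof → fofesh, niv → nivesh) add -esh.
So zov → zovesh.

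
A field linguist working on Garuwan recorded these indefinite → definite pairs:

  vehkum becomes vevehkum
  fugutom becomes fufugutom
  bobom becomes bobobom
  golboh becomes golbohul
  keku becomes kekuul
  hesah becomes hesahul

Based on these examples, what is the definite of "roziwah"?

fugutom and golboh both have last vowel 'o' yet inflect differently (fufugutom, golbohul), so the last vowel is not what conditions the rule; the final letter is.
"roziwah" ends in -h. The stems ending in -h (golboh → golbohul, hesah → hesahul) add -ul.
So roziwah → roziwahul.

roziwahul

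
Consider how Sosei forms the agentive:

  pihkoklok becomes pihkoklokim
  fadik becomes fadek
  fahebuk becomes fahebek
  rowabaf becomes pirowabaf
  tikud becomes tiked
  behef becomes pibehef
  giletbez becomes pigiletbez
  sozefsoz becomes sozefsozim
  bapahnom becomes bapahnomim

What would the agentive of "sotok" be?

sotokim

pihkoklok and fadik both end in -k yet inflect differently (pihkoklokim, fadek), so the final letter is not what conditions the rule; the last vowel is.
"sotok" has last vowel 'o'. The stems whose last vowel is 'o' (pihkoklok → pihkoklokim, sozefsoz → sozefsozim, bapahnom → bapahnomim) add -im.
So sotok → sotokim.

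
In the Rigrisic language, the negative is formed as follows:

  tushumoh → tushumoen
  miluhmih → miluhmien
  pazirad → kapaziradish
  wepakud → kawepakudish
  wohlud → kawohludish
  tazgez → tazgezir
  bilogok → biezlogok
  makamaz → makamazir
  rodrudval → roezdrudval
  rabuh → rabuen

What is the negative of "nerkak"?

bilogok and tushumoh both have last vowel 'o' yet inflect differently (biezlogok, tushumoen), so the last vowel is not what conditions the rule; the final letter is.
"nerkak" ends in -k. The one such stem in the data (bilogok → biezlogok) inserts -ez- after the first vowel (as does rodrudval), so the same rule applies.
So nerkak → neezrkak.

neezrkak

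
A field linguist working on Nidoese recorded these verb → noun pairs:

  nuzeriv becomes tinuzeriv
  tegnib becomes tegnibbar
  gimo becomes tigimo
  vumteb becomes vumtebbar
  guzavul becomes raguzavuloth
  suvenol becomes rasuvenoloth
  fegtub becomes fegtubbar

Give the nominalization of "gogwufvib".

guzavul and fegtub both have last vowel 'u' yet inflect differently (raguzavuloth, fegtubbar), so the last vowel is not what conditions the rule; the final letter is.
"gogwufvib" ends in -b. The stems ending in -b (tegnib → tegnibbar, fegtub → fegtubbar, vumteb → vumtebbar) double the final consonant and add -ar.
The other patterns: stems ending in -l add ra- … -oth around the stem; stems ending in -o or -v add the prefix ti-.
So gogwufvib → gogwufvibbar.

gogwufvibbar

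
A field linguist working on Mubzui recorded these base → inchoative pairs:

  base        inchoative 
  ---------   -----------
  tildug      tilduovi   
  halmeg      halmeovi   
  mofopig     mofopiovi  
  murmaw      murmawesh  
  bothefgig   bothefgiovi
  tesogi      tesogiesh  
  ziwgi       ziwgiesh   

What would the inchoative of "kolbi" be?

kolbiesh

"kolbi" ends in -i. The stems ending in -i (ziwgi → ziwgiesh, tesogi → tesogiesh) add -esh.
So kolbi → kolbiesh.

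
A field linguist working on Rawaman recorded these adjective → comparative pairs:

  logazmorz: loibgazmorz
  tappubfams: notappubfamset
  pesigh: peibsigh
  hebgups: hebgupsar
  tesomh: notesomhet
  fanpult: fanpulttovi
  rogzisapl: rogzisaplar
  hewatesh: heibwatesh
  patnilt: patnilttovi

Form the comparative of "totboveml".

"totboveml" has second-to-last letter 'm'. The stems whose second-to-last letter is 'm' (tesomh → notesomhet, tappubfams → notappubfamset) add no- … -et around the stem.
So totboveml → nototbovemlet.

nototbovemlet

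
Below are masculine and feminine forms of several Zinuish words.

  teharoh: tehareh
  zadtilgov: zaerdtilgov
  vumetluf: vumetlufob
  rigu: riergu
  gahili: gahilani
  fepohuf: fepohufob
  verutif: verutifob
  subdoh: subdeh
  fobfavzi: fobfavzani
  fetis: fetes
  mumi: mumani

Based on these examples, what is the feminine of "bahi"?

rigu and vumetluf both have last vowel 'u' yet inflect differently (riergu, vumetlufob), so the last vowel is not what conditions the rule; the final letter is.
"bahi" ends in -i. The stems ending in -i (mumi → mumani, gahili → gahilani, fobfavzi → fobfavzani) drop the final letter and add -ani.
The other patterns: stems ending in -u or -v insert -er- after the first vowel; stems ending in -f add -ob; stems ending in -h or -s change the last vowel to 'e'.
So bahi → bahani.

bahani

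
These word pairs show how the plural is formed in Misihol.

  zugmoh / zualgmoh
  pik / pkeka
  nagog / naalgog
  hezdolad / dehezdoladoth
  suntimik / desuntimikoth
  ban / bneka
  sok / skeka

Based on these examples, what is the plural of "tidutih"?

pik and suntimik both end in -k yet inflect differently (pkeka, desuntimikoth), so the final letter is not what conditions the rule; the number of vowels is.
"tidutih" has 3 vowels. The stems with 3 vowels (hezdolad → dehezdoladoth, suntimik → desuntimikoth) add de- … -oth around the stem.
The other patterns: stems with 1 vowel delete the last vowel and add -eka; stems with 2 vowels insert -al- after the first vowel.
So tidutih → detidutihoth.

detidutihoth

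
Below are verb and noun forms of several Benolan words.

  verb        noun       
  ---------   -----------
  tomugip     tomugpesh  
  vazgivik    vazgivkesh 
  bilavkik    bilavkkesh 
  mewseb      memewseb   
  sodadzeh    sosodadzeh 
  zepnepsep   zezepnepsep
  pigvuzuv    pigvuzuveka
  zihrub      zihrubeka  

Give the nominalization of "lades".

lalades

tomugip and zepnepsep both end in -p yet inflect differently (tomugpesh, zezepnepsep), so the final letter is not what conditions the rule; the last vowel is.
"lades" has last vowel 'e'. The stems whose last vowel is 'e' (mewseb → memewseb, sodadzeh → sosodadzeh, zepnepsep → zezepnepsep) repeat the first consonant+vowel as a prefix.
So lades → lalades.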